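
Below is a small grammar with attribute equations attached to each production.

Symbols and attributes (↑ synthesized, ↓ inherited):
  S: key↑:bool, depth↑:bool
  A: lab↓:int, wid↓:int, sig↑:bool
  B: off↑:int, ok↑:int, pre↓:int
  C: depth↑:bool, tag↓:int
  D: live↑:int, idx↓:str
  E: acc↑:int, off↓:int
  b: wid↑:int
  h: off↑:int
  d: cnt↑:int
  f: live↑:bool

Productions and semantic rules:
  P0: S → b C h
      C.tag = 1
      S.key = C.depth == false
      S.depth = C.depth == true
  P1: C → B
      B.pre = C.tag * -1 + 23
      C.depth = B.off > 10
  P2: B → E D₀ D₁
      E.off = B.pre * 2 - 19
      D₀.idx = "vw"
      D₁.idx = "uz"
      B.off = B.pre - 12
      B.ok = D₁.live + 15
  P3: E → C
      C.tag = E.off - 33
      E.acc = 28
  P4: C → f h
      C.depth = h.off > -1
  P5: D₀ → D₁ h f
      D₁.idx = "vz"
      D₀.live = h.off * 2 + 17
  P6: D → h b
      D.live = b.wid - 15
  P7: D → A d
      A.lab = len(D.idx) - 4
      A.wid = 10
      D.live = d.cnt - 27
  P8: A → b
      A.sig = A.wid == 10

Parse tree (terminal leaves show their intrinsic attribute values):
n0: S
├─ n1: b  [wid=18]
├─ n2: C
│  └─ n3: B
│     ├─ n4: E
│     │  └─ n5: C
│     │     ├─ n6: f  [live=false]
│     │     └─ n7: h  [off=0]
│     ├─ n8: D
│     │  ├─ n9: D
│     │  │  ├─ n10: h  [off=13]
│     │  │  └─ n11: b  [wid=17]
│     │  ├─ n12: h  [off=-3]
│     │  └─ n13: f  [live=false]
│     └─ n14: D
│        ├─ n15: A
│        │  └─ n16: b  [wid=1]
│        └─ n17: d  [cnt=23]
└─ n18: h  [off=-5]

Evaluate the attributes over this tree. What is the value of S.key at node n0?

true

1. n1.wid = 18  [terminal]
2. n2.tag = 1  [1]
3. n3.pre = 22  [C.tag * -1 + 23]
4. n4.off = 25  [B.pre * 2 - 19]
5. n5.tag = -8  [E.off - 33]
6. n6.live = false  [terminal]
7. n7.off = 0  [terminal]
8. n5.depth = true  [h.off > -1]
9. n4.acc = 28  [28]
10. n8.idx = "vw"  ["vw"]
11. n9.idx = "vz"  ["vz"]
12. n10.off = 13  [terminal]
13. n11.wid = 17  [terminal]
14. n9.live = 2  [b.wid - 15]
15. n12.off = -3  [terminal]
16. n13.live = false  [terminal]
17. n8.live = 11  [h.off * 2 + 17]
18. n14.idx = "uz"  ["uz"]
19. n15.lab = -2  [len(D.idx) - 4]
20. n15.wid = 10  [10]
21. n16.wid = 1  [terminal]
22. n15.sig = true  [A.wid == 10]
23. n17.cnt = 23  [terminal]
24. n14.live = -4  [d.cnt - 27]
25. n3.off = 10  [B.pre - 12]
26. n3.ok = 11  [D₁.live + 15]
27. n2.depth = false  [B.off > 10]
28. n18.off = -5  [terminal]
29. n0.key = true  [C.depth == false]
30. n0.depth = false  [C.depth == true]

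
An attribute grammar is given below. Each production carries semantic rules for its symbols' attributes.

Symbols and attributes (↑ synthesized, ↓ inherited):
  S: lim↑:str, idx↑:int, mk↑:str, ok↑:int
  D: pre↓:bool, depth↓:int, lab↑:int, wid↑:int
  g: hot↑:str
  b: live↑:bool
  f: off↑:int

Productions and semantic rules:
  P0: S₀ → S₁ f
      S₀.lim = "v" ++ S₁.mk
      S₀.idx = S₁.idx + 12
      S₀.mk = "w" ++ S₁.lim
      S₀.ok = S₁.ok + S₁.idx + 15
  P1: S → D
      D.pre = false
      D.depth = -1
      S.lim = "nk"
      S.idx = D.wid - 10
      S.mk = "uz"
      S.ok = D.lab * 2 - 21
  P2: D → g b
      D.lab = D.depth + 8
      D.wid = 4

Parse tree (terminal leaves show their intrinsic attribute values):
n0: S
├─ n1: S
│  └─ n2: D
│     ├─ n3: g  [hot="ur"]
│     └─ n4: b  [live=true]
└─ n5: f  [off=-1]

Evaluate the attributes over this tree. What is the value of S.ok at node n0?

2

1. n2.pre = false  [false]
2. n2.depth = -1  [-1]
3. n3.hot = "ur"  [terminal]
4. n4.live = true  [terminal]
5. n2.lab = 7  [D.depth + 8]
6. n2.wid = 4  [4]
7. n1.lim = "nk"  ["nk"]
8. n1.idx = -6  [D.wid - 10]
9. n1.mk = "uz"  ["uz"]
10. n1.ok = -7  [D.lab * 2 - 21]
11. n5.off = -1  [terminal]
12. n0.lim = "vuz"  ["v" ++ S₁.mk]
13. n0.idx = 6  [S₁.idx + 12]
14. n0.mk = "wnk"  ["w" ++ S₁.lim]
15. n0.ok = 2  [S₁.ok + S₁.idx + 15]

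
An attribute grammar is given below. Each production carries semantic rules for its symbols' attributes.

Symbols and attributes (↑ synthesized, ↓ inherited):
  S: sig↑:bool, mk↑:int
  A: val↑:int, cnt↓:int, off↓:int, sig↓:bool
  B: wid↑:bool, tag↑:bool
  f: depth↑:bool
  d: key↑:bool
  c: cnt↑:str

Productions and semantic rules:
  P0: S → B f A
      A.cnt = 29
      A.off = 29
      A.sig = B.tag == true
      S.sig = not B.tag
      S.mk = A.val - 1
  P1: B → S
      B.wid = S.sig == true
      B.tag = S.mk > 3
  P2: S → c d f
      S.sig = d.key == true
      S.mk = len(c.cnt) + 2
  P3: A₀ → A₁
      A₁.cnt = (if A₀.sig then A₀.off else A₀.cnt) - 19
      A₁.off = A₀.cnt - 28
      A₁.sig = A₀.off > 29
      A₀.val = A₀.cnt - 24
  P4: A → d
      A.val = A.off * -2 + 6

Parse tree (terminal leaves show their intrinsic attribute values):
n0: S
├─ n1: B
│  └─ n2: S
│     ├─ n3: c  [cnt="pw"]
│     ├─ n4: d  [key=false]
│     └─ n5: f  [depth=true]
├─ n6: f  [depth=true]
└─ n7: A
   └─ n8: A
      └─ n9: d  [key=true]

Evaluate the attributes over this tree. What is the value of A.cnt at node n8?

1. n3.cnt = "pw"  [terminal]
2. n4.key = false  [terminal]
3. n5.depth = true  [terminal]
4. n2.sig = false  [d.key == true]
5. n2.mk = 4  [len(c.cnt) + 2]
6. n1.wid = false  [S.sig == true]
7. n1.tag = true  [S.mk > 3]
8. n6.depth = true  [terminal]
9. n7.cnt = 29  [29]
10. n7.off = 29  [29]
11. n7.sig = true  [B.tag == true]
12. n8.cnt = 10  [(if A₀.sig then A₀.off else A₀.cnt) - 19]
13. n8.off = 1  [A₀.cnt - 28]
14. n8.sig = false  [A₀.off > 29]
15. n9.key = true  [terminal]
16. n8.val = 4  [A.off * -2 + 6]
17. n7.val = 5  [A₀.cnt - 24]
18. n0.sig = false  [not B.tag]
19. n0.mk = 4  [A.val - 1]

10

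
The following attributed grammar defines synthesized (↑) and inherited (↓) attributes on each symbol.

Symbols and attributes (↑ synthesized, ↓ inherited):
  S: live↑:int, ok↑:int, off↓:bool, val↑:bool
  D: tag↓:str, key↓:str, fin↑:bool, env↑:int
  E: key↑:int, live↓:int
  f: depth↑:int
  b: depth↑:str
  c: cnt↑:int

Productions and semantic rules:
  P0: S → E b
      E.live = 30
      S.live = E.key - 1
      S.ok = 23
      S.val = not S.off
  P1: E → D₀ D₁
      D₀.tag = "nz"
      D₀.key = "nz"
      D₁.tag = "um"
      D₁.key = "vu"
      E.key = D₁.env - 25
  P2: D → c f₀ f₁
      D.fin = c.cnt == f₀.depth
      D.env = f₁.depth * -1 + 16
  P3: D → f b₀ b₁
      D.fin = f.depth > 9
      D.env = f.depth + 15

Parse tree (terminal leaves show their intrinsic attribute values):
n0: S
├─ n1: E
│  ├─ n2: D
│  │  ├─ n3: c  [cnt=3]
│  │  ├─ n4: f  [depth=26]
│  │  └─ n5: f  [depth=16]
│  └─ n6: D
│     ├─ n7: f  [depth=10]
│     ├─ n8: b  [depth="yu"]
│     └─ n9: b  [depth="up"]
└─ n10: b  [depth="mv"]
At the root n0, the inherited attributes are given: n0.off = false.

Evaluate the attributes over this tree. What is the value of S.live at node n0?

-1

1. n0.off = false  [given at root]
2. n1.live = 30  [30]
3. n2.tag = "nz"  ["nz"]
4. n2.key = "nz"  ["nz"]
5. n3.cnt = 3  [terminal]
6. n4.depth = 26  [terminal]
7. n5.depth = 16  [terminal]
8. n2.fin = false  [c.cnt == f₀.depth]
9. n2.env = 0  [f₁.depth * -1 + 16]
10. n6.tag = "um"  ["um"]
11. n6.key = "vu"  ["vu"]
12. n7.depth = 10  [terminal]
13. n8.depth = "yu"  [terminal]
14. n9.depth = "up"  [terminal]
15. n6.fin = true  [f.depth > 9]
16. n6.env = 25  [f.depth + 15]
17. n1.key = 0  [D₁.env - 25]
18. n10.depth = "mv"  [terminal]
19. n0.live = -1  [E.key - 1]
20. n0.ok = 23  [23]
21. n0.val = true  [not S.off]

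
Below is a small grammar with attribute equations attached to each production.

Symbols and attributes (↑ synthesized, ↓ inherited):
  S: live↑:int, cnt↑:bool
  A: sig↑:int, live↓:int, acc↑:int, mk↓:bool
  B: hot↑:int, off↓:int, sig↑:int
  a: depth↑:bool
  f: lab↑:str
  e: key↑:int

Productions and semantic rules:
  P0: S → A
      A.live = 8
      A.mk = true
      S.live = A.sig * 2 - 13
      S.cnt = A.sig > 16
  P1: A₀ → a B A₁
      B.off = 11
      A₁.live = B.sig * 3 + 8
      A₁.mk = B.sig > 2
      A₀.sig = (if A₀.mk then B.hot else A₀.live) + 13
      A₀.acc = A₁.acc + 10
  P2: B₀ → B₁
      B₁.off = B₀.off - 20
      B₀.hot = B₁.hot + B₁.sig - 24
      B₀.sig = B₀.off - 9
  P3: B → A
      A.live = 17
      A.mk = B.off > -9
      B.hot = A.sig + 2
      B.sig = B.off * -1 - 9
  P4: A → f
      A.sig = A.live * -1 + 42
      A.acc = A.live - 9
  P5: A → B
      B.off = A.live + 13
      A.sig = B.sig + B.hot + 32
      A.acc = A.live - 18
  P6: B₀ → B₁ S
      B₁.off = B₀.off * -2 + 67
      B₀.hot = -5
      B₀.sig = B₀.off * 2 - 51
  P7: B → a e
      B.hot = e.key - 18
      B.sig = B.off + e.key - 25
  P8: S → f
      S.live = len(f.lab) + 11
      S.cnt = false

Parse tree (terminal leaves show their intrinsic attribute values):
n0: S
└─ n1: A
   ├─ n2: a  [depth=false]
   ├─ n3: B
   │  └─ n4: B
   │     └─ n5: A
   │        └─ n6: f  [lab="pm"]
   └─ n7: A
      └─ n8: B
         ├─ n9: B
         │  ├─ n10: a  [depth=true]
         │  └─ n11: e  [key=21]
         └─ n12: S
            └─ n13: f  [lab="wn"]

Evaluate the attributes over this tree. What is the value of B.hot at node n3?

3

1. n1.live = 8  [8]
2. n1.mk = true  [true]
3. n2.depth = false  [terminal]
4. n3.off = 11  [11]
5. n4.off = -9  [B₀.off - 20]
6. n5.live = 17  [17]
7. n5.mk = false  [B.off > -9]
8. n6.lab = "pm"  [terminal]
9. n5.sig = 25  [A.live * -1 + 42]
10. n5.acc = 8  [A.live - 9]
11. n4.hot = 27  [A.sig + 2]
12. n4.sig = 0  [B.off * -1 - 9]
13. n3.hot = 3  [B₁.hot + B₁.sig - 24]
14. n3.sig = 2  [B₀.off - 9]
15. n7.live = 14  [B.sig * 3 + 8]
16. n7.mk = false  [B.sig > 2]
17. n8.off = 27  [A.live + 13]
18. n9.off = 13  [B₀.off * -2 + 67]
19. n10.depth = true  [terminal]
20. n11.key = 21  [terminal]
21. n9.hot = 3  [e.key - 18]
22. n9.sig = 9  [B.off + e.key - 25]
23. n13.lab = "wn"  [terminal]
24. n12.live = 13  [len(f.lab) + 11]
25. n12.cnt = false  [false]
26. n8.hot = -5  [-5]
27. n8.sig = 3  [B₀.off * 2 - 51]
28. n7.sig = 30  [B.sig + B.hot + 32]
29. n7.acc = -4  [A.live - 18]
30. n1.sig = 16  [(if A₀.mk then B.hot else A₀.live) + 13]
31. n1.acc = 6  [A₁.acc + 10]
32. n0.live = 19  [A.sig * 2 - 13]
33. n0.cnt = false  [A.sig > 16]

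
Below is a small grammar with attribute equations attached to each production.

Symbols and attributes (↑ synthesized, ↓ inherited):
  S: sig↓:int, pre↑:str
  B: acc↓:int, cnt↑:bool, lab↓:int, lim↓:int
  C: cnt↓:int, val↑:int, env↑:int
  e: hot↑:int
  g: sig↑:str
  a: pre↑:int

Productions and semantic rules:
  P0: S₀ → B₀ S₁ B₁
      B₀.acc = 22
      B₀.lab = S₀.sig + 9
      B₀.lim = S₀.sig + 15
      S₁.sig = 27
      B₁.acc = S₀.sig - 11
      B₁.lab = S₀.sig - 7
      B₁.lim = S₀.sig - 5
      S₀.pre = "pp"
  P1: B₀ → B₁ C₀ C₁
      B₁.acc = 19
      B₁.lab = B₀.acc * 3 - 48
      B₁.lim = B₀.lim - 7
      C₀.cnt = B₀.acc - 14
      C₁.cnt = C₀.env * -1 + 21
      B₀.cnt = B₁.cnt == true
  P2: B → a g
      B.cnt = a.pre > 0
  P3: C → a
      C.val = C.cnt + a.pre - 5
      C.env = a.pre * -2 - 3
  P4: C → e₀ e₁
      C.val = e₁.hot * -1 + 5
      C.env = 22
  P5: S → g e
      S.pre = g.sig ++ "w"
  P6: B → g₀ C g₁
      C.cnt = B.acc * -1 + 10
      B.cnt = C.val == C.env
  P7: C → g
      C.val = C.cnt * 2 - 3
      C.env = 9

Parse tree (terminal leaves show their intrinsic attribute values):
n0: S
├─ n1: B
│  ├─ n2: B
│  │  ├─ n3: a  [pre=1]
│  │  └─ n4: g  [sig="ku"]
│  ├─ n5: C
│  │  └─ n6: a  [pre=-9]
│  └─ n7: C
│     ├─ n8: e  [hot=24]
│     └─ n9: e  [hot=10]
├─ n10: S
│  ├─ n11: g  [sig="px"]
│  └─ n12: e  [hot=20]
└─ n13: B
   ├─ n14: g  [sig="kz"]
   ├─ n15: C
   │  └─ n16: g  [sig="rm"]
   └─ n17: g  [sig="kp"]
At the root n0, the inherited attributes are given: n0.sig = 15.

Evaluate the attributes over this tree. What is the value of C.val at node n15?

9

1. n0.sig = 15  [given at root]
2. n1.acc = 22  [22]
3. n1.lab = 24  [S₀.sig + 9]
4. n1.lim = 30  [S₀.sig + 15]
5. n2.acc = 19  [19]
6. n2.lab = 18  [B₀.acc * 3 - 48]
7. n2.lim = 23  [B₀.lim - 7]
8. n3.pre = 1  [terminal]
9. n4.sig = "ku"  [terminal]
10. n2.cnt = true  [a.pre > 0]
11. n5.cnt = 8  [B₀.acc - 14]
12. n6.pre = -9  [terminal]
13. n5.val = -6  [C.cnt + a.pre - 5]
14. n5.env = 15  [a.pre * -2 - 3]
15. n7.cnt = 6  [C₀.env * -1 + 21]
16. n8.hot = 24  [terminal]
17. n9.hot = 10  [terminal]
18. n7.val = -5  [e₁.hot * -1 + 5]
19. n7.env = 22  [22]
20. n1.cnt = true  [B₁.cnt == true]
21. n10.sig = 27  [27]
22. n11.sig = "px"  [terminal]
23. n12.hot = 20  [terminal]
24. n10.pre = "pxw"  [g.sig ++ "w"]
25. n13.acc = 4  [S₀.sig - 11]
26. n13.lab = 8  [S₀.sig - 7]
27. n13.lim = 10  [S₀.sig - 5]
28. n14.sig = "kz"  [terminal]
29. n15.cnt = 6  [B.acc * -1 + 10]
30. n16.sig = "rm"  [terminal]
31. n15.val = 9  [C.cnt * 2 - 3]
32. n15.env = 9  [9]
33. n17.sig = "kp"  [terminal]
34. n13.cnt = true  [C.val == C.env]
35. n0.pre = "pp"  ["pp"]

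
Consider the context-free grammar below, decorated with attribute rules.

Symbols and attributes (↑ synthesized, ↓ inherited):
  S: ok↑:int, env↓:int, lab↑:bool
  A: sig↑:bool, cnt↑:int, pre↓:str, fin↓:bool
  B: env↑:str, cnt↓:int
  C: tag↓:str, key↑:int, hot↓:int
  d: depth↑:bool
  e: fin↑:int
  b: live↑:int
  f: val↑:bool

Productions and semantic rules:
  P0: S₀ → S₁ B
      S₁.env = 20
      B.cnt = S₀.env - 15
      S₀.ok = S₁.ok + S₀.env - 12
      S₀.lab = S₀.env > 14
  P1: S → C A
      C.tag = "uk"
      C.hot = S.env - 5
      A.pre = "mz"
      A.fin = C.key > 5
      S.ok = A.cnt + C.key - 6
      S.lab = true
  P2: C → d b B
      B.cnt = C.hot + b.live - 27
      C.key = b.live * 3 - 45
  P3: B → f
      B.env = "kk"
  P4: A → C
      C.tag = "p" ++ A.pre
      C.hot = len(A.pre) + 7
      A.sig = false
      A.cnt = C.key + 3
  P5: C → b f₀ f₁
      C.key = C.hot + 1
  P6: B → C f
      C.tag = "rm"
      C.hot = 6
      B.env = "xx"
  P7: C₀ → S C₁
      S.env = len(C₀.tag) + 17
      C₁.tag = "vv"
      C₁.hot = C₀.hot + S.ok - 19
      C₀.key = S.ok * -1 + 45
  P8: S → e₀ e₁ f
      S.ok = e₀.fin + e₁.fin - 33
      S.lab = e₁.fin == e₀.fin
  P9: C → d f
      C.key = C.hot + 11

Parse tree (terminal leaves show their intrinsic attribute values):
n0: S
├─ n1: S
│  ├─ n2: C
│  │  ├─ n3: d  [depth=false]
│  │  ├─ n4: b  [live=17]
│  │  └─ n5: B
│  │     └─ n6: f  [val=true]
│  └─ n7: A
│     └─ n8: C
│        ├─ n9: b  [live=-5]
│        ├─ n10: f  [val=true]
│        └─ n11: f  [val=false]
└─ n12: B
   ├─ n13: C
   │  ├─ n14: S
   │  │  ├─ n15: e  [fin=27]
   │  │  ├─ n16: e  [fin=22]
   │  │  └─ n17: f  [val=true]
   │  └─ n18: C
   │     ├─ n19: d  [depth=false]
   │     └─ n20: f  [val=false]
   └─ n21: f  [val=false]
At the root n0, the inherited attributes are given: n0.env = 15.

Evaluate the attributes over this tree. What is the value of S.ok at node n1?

13

1. n0.env = 15  [given at root]
2. n1.env = 20  [20]
3. n2.tag = "uk"  ["uk"]
4. n2.hot = 15  [S.env - 5]
5. n3.depth = false  [terminal]
6. n4.live = 17  [terminal]
7. n5.cnt = 5  [C.hot + b.live - 27]
8. n6.val = true  [terminal]
9. n5.env = "kk"  ["kk"]
10. n2.key = 6  [b.live * 3 - 45]
11. n7.pre = "mz"  ["mz"]
12. n7.fin = true  [C.key > 5]
13. n8.tag = "pmz"  ["p" ++ A.pre]
14. n8.hot = 9  [len(A.pre) + 7]
15. n9.live = -5  [terminal]
16. n10.val = true  [terminal]
17. n11.val = false  [terminal]
18. n8.key = 10  [C.hot + 1]
19. n7.sig = false  [false]
20. n7.cnt = 13  [C.key + 3]
21. n1.ok = 13  [A.cnt + C.key - 6]
22. n1.lab = true  [true]
23. n12.cnt = 0  [S₀.env - 15]
24. n13.tag = "rm"  ["rm"]
25. n13.hot = 6  [6]
26. n14.env = 19  [len(C₀.tag) + 17]
27. n15.fin = 27  [terminal]
28. n16.fin = 22  [terminal]
29. n17.val = true  [terminal]
30. n14.ok = 16  [e₀.fin + e₁.fin - 33]
31. n14.lab = false  [e₁.fin == e₀.fin]
32. n18.tag = "vv"  ["vv"]
33. n18.hot = 3  [C₀.hot + S.ok - 19]
34. n19.depth = false  [terminal]
35. n20.val = false  [terminal]
36. n18.key = 14  [C.hot + 11]
37. n13.key = 29  [S.ok * -1 + 45]
38. n21.val = false  [terminal]
39. n12.env = "xx"  ["xx"]
40. n0.ok = 16  [S₁.ok + S₀.env - 12]
41. n0.lab = true  [S₀.env > 14]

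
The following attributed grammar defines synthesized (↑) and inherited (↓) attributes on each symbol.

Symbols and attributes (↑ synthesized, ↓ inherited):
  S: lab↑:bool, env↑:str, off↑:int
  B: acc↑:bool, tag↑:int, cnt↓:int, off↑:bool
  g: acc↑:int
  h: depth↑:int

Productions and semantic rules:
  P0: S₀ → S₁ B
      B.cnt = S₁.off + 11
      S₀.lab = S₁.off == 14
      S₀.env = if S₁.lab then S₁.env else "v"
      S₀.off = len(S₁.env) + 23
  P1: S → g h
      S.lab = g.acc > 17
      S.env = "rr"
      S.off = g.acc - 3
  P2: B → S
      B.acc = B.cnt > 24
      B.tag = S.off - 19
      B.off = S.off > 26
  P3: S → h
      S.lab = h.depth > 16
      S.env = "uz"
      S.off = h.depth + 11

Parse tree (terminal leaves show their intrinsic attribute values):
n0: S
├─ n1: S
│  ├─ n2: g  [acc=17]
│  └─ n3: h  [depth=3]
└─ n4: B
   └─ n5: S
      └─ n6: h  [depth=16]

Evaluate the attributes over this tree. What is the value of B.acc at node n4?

1. n2.acc = 17  [terminal]
2. n3.depth = 3  [terminal]
3. n1.lab = false  [g.acc > 17]
4. n1.env = "rr"  ["rr"]
5. n1.off = 14  [g.acc - 3]
6. n4.cnt = 25  [S₁.off + 11]
7. n6.depth = 16  [terminal]
8. n5.lab = false  [h.depth > 16]
9. n5.env = "uz"  ["uz"]
10. n5.off = 27  [h.depth + 11]
11. n4.acc = true  [B.cnt > 24]
12. n4.tag = 8  [S.off - 19]
13. n4.off = true  [S.off > 26]
14. n0.lab = true  [S₁.off == 14]
15. n0.env = "v"  [if S₁.lab then S₁.env else "v"]
16. n0.off = 25  [len(S₁.env) + 23]

true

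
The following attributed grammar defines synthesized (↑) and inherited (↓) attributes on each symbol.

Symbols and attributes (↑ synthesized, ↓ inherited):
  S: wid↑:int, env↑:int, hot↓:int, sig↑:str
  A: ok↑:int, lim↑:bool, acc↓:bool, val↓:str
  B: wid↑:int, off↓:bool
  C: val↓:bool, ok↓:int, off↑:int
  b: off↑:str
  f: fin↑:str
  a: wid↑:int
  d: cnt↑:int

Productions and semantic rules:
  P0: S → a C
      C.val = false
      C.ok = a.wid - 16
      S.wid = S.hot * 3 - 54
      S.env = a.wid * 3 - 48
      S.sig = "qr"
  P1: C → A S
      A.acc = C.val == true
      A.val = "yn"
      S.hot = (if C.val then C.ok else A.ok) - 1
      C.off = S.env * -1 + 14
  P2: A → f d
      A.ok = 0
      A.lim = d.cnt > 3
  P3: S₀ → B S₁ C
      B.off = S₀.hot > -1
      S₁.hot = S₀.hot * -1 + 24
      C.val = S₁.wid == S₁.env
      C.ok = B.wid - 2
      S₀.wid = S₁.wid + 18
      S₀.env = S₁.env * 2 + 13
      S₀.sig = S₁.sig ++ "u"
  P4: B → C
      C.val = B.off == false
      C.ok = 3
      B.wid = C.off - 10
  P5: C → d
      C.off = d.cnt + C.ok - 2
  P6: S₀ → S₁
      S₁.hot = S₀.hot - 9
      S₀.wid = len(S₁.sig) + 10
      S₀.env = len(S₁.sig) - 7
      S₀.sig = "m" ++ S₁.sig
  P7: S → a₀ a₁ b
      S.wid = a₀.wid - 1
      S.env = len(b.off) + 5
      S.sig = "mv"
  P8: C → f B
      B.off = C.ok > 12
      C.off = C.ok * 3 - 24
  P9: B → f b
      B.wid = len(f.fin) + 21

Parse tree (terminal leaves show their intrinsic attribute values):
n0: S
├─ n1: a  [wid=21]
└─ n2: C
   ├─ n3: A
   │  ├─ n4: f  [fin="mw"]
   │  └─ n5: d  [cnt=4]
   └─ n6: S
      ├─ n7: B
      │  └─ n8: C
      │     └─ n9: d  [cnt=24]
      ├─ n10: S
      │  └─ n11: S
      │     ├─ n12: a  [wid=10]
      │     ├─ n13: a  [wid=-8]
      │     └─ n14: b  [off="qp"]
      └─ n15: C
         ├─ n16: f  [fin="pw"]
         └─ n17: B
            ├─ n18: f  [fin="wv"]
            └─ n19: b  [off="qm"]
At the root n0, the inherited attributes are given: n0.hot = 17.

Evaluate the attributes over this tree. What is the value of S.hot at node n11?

1. n0.hot = 17  [given at root]
2. n1.wid = 21  [terminal]
3. n2.val = false  [false]
4. n2.ok = 5  [a.wid - 16]
5. n3.acc = false  [C.val == true]
6. n3.val = "yn"  ["yn"]
7. n4.fin = "mw"  [terminal]
8. n5.cnt = 4  [terminal]
9. n3.ok = 0  [0]
10. n3.lim = true  [d.cnt > 3]
11. n6.hot = -1  [(if C.val then C.ok else A.ok) - 1]
12. n7.off = false  [S₀.hot > -1]
13. n8.val = true  [B.off == false]
14. n8.ok = 3  [3]
15. n9.cnt = 24  [terminal]
16. n8.off = 25  [d.cnt + C.ok - 2]
17. n7.wid = 15  [C.off - 10]
18. n10.hot = 25  [S₀.hot * -1 + 24]
19. n11.hot = 16  [S₀.hot - 9]
20. n12.wid = 10  [terminal]
21. n13.wid = -8  [terminal]
22. n14.off = "qp"  [terminal]
23. n11.wid = 9  [a₀.wid - 1]
24. n11.env = 7  [len(b.off) + 5]
25. n11.sig = "mv"  ["mv"]
26. n10.wid = 12  [len(S₁.sig) + 10]
27. n10.env = -5  [len(S₁.sig) - 7]
28. n10.sig = "mmv"  ["m" ++ S₁.sig]
29. n15.val = false  [S₁.wid == S₁.env]
30. n15.ok = 13  [B.wid - 2]
31. n16.fin = "pw"  [terminal]
32. n17.off = true  [C.ok > 12]
33. n18.fin = "wv"  [terminal]
34. n19.off = "qm"  [terminal]
35. n17.wid = 23  [len(f.fin) + 21]
36. n15.off = 15  [C.ok * 3 - 24]
37. n6.wid = 30  [S₁.wid + 18]
38. n6.env = 3  [S₁.env * 2 + 13]
39. n6.sig = "mmvu"  [S₁.sig ++ "u"]
40. n2.off = 11  [S.env * -1 + 14]
41. n0.wid = -3  [S.hot * 3 - 54]
42. n0.env = 15  [a.wid * 3 - 48]
43. n0.sig = "qr"  ["qr"]

16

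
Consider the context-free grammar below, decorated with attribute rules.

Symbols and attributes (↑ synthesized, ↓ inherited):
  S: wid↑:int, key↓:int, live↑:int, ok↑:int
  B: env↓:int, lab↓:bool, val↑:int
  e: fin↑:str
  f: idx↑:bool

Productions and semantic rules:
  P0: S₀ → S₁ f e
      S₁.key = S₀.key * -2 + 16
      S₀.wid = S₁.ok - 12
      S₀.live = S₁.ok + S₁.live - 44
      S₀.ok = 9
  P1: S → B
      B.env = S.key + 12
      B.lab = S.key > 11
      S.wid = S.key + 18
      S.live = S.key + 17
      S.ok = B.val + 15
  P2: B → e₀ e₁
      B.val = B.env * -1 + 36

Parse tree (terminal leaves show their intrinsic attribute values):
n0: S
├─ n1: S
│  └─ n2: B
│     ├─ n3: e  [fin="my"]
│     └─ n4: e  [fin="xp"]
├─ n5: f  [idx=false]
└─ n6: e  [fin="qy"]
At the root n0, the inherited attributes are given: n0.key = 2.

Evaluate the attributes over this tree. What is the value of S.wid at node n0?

15

1. n0.key = 2  [given at root]
2. n1.key = 12  [S₀.key * -2 + 16]
3. n2.env = 24  [S.key + 12]
4. n2.lab = true  [S.key > 11]
5. n3.fin = "my"  [terminal]
6. n4.fin = "xp"  [terminal]
7. n2.val = 12  [B.env * -1 + 36]
8. n1.wid = 30  [S.key + 18]
9. n1.live = 29  [S.key + 17]
10. n1.ok = 27  [B.val + 15]
11. n5.idx = false  [terminal]
12. n6.fin = "qy"  [terminal]
13. n0.wid = 15  [S₁.ok - 12]
14. n0.live = 12  [S₁.ok + S₁.live - 44]
15. n0.ok = 9  [9]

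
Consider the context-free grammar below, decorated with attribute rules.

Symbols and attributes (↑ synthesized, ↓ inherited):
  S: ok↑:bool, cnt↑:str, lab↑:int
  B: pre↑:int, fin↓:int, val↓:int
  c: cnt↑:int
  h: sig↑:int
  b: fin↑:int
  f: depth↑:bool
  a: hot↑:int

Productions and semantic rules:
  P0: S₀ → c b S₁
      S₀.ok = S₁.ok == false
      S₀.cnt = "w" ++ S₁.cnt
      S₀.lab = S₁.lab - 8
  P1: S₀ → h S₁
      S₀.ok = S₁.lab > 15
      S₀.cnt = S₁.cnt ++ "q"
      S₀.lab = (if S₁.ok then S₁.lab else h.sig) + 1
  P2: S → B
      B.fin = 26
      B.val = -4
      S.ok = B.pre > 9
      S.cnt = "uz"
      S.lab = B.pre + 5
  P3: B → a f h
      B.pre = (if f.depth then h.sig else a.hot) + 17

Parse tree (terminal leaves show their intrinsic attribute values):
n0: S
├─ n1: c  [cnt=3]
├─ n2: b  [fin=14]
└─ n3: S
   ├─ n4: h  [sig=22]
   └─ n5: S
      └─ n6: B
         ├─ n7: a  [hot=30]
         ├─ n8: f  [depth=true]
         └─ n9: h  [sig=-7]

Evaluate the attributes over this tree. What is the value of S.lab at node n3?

1. n1.cnt = 3  [terminal]
2. n2.fin = 14  [terminal]
3. n4.sig = 22  [terminal]
4. n6.fin = 26  [26]
5. n6.val = -4  [-4]
6. n7.hot = 30  [terminal]
7. n8.depth = true  [terminal]
8. n9.sig = -7  [terminal]
9. n6.pre = 10  [(if f.depth then h.sig else a.hot) + 17]
10. n5.ok = true  [B.pre > 9]
11. n5.cnt = "uz"  ["uz"]
12. n5.lab = 15  [B.pre + 5]
13. n3.ok = false  [S₁.lab > 15]
14. n3.cnt = "uzq"  [S₁.cnt ++ "q"]
15. n3.lab = 16  [(if S₁.ok then S₁.lab else h.sig) + 1]
16. n0.ok = true  [S₁.ok == false]
17. n0.cnt = "wuzq"  ["w" ++ S₁.cnt]
18. n0.lab = 8  [S₁.lab - 8]

16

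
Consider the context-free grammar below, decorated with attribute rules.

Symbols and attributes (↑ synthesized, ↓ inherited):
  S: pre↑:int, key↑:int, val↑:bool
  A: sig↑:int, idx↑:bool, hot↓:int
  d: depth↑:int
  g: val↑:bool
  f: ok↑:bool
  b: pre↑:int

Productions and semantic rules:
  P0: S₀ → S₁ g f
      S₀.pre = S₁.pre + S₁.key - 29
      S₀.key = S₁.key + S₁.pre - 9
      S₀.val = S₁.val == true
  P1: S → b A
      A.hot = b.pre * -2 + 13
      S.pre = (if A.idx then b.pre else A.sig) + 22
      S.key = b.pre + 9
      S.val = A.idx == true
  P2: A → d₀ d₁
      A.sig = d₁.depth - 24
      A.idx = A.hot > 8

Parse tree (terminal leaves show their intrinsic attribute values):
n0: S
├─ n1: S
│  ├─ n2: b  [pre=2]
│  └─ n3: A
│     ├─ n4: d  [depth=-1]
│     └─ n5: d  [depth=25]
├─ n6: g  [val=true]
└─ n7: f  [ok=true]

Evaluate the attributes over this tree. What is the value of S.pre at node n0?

1. n2.pre = 2  [terminal]
2. n3.hot = 9  [b.pre * -2 + 13]
3. n4.depth = -1  [terminal]
4. n5.depth = 25  [terminal]
5. n3.sig = 1  [d₁.depth - 24]
6. n3.idx = true  [A.hot > 8]
7. n1.pre = 24  [(if A.idx then b.pre else A.sig) + 22]
8. n1.key = 11  [b.pre + 9]
9. n1.val = true  [A.idx == true]
10. n6.val = true  [terminal]
11. n7.ok = true  [terminal]
12. n0.pre = 6  [S₁.pre + S₁.key - 29]
13. n0.key = 26  [S₁.key + S₁.pre - 9]
14. n0.val = true  [S₁.val == true]

6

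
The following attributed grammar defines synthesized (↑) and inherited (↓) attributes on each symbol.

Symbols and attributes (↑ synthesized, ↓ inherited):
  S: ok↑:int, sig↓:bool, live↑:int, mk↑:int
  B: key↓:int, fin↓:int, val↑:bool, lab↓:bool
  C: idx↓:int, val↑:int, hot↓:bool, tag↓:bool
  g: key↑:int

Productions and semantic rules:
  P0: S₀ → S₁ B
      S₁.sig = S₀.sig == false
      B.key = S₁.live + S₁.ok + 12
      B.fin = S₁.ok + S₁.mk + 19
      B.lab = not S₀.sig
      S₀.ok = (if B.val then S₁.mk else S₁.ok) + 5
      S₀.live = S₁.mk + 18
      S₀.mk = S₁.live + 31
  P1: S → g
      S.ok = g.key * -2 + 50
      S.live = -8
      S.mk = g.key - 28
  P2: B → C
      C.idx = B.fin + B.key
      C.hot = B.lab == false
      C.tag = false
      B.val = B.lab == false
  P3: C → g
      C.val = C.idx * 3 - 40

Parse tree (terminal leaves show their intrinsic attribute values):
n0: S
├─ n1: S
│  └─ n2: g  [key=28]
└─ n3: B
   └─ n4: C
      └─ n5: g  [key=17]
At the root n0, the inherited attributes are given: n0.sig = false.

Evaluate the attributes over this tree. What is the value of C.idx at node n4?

11

1. n0.sig = false  [given at root]
2. n1.sig = true  [S₀.sig == false]
3. n2.key = 28  [terminal]
4. n1.ok = -6  [g.key * -2 + 50]
5. n1.live = -8  [-8]
6. n1.mk = 0  [g.key - 28]
7. n3.key = -2  [S₁.live + S₁.ok + 12]
8. n3.fin = 13  [S₁.ok + S₁.mk + 19]
9. n3.lab = true  [not S₀.sig]
10. n4.idx = 11  [B.fin + B.key]
11. n4.hot = false  [B.lab == false]
12. n4.tag = false  [false]
13. n5.key = 17  [terminal]
14. n4.val = -7  [C.idx * 3 - 40]
15. n3.val = false  [B.lab == false]
16. n0.ok = -1  [(if B.val then S₁.mk else S₁.ok) + 5]
17. n0.live = 18  [S₁.mk + 18]
18. n0.mk = 23  [S₁.live + 31]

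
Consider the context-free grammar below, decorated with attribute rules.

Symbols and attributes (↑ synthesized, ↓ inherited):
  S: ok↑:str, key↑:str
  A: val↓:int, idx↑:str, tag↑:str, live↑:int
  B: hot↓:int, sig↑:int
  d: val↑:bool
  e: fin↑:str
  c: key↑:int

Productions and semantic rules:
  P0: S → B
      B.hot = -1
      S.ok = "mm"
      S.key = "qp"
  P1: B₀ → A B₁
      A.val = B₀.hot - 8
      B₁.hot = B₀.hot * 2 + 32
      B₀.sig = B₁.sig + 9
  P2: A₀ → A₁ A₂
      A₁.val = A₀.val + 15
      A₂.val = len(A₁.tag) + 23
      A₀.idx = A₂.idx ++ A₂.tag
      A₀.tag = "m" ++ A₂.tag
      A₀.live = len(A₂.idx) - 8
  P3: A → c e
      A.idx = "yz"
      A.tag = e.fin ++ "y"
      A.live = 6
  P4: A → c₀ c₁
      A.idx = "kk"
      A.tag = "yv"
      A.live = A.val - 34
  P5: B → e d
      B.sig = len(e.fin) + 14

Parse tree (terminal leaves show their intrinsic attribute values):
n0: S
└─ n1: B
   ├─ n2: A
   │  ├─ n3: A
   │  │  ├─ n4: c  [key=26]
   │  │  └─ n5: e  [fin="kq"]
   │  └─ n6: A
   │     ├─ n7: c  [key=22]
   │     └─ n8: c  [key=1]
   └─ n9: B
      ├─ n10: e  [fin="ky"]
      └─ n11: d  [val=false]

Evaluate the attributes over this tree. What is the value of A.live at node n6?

-8

1. n1.hot = -1  [-1]
2. n2.val = -9  [B₀.hot - 8]
3. n3.val = 6  [A₀.val + 15]
4. n4.key = 26  [terminal]
5. n5.fin = "kq"  [terminal]
6. n3.idx = "yz"  ["yz"]
7. n3.tag = "kqy"  [e.fin ++ "y"]
8. n3.live = 6  [6]
9. n6.val = 26  [len(A₁.tag) + 23]
10. n7.key = 22  [terminal]
11. n8.key = 1  [terminal]
12. n6.idx = "kk"  ["kk"]
13. n6.tag = "yv"  ["yv"]
14. n6.live = -8  [A.val - 34]
15. n2.idx = "kkyv"  [A₂.idx ++ A₂.tag]
16. n2.tag = "myv"  ["m" ++ A₂.tag]
17. n2.live = -6  [len(A₂.idx) - 8]
18. n9.hot = 30  [B₀.hot * 2 + 32]
19. n10.fin = "ky"  [terminal]
20. n11.val = false  [terminal]
21. n9.sig = 16  [len(e.fin) + 14]
22. n1.sig = 25  [B₁.sig + 9]
23. n0.ok = "mm"  ["mm"]
24. n0.key = "qp"  ["qp"]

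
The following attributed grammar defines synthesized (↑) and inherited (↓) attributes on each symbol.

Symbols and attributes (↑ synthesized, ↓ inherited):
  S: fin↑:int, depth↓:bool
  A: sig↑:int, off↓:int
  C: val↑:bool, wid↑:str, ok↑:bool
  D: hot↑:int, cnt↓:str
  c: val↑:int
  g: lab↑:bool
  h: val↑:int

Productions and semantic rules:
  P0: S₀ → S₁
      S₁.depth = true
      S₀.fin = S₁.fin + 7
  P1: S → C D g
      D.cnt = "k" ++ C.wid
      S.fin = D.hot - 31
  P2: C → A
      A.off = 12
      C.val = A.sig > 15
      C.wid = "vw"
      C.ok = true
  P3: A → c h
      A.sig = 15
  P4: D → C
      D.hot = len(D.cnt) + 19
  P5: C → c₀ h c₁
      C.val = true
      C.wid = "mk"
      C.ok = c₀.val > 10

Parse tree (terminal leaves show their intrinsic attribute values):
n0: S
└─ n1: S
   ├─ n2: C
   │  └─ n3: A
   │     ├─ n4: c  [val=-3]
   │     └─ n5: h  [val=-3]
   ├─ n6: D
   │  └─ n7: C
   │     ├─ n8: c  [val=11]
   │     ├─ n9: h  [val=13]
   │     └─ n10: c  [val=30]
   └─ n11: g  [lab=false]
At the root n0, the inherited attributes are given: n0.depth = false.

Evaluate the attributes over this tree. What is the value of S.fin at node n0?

-2

1. n0.depth = false  [given at root]
2. n1.depth = true  [true]
3. n3.off = 12  [12]
4. n4.val = -3  [terminal]
5. n5.val = -3  [terminal]
6. n3.sig = 15  [15]
7. n2.val = false  [A.sig > 15]
8. n2.wid = "vw"  ["vw"]
9. n2.ok = true  [true]
10. n6.cnt = "kvw"  ["k" ++ C.wid]
11. n8.val = 11  [terminal]
12. n9.val = 13  [terminal]
13. n10.val = 30  [terminal]
14. n7.val = true  [true]
15. n7.wid = "mk"  ["mk"]
16. n7.ok = true  [c₀.val > 10]
17. n6.hot = 22  [len(D.cnt) + 19]
18. n11.lab = false  [terminal]
19. n1.fin = -9  [D.hot - 31]
20. n0.fin = -2  [S₁.fin + 7]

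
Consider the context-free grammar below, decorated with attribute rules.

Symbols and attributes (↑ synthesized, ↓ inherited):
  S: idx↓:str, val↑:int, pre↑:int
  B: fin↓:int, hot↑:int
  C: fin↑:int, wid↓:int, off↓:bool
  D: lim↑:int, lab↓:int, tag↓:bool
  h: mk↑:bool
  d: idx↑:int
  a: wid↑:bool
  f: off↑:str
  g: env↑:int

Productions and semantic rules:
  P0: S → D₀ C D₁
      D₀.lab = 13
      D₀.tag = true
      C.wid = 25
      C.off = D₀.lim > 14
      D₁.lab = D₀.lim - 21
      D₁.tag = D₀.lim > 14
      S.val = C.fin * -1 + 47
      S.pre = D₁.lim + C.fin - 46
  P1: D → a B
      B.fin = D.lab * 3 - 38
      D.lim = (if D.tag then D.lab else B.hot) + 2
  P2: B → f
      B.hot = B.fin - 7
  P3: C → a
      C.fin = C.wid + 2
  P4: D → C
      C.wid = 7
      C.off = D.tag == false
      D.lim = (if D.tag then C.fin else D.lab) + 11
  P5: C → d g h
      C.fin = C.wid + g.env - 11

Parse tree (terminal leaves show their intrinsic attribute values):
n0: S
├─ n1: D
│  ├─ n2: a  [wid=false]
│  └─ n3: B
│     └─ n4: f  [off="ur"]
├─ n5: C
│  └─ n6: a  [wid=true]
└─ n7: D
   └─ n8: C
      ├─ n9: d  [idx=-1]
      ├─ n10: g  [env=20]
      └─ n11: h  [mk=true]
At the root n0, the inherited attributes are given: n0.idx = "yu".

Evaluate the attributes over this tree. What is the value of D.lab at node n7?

1. n0.idx = "yu"  [given at root]
2. n1.lab = 13  [13]
3. n1.tag = true  [true]
4. n2.wid = false  [terminal]
5. n3.fin = 1  [D.lab * 3 - 38]
6. n4.off = "ur"  [terminal]
7. n3.hot = -6  [B.fin - 7]
8. n1.lim = 15  [(if D.tag then D.lab else B.hot) + 2]
9. n5.wid = 25  [25]
10. n5.off = true  [D₀.lim > 14]
11. n6.wid = true  [terminal]
12. n5.fin = 27  [C.wid + 2]
13. n7.lab = -6  [D₀.lim - 21]
14. n7.tag = true  [D₀.lim > 14]
15. n8.wid = 7  [7]
16. n8.off = false  [D.tag == false]
17. n9.idx = -1  [terminal]
18. n10.env = 20  [terminal]
19. n11.mk = true  [terminal]
20. n8.fin = 16  [C.wid + g.env - 11]
21. n7.lim = 27  [(if D.tag then C.fin else D.lab) + 11]
22. n0.val = 20  [C.fin * -1 + 47]
23. n0.pre = 8  [D₁.lim + C.fin - 46]

-6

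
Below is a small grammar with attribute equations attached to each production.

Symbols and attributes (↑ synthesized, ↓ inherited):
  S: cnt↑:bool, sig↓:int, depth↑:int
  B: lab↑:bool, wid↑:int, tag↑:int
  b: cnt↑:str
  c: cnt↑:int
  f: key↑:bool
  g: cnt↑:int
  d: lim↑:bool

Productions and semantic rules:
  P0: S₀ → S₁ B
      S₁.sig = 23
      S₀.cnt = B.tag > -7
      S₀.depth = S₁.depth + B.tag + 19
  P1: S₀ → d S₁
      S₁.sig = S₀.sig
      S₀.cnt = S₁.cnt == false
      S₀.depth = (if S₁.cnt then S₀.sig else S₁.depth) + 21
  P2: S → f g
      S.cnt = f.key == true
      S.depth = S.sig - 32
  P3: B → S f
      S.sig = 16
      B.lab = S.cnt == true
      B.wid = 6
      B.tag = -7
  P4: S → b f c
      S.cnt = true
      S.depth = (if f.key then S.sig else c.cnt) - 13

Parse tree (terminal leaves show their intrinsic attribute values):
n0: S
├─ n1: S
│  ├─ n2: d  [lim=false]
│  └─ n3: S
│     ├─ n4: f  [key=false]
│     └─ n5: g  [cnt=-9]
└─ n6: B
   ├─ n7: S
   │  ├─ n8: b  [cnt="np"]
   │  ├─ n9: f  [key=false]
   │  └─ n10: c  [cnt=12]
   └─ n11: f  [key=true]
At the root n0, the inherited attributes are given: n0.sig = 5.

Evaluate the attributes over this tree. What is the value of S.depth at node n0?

24

1. n0.sig = 5  [given at root]
2. n1.sig = 23  [23]
3. n2.lim = false  [terminal]
4. n3.sig = 23  [S₀.sig]
5. n4.key = false  [terminal]
6. n5.cnt = -9  [terminal]
7. n3.cnt = false  [f.key == true]
8. n3.depth = -9  [S.sig - 32]
9. n1.cnt = true  [S₁.cnt == false]
10. n1.depth = 12  [(if S₁.cnt then S₀.sig else S₁.depth) + 21]
11. n7.sig = 16  [16]
12. n8.cnt = "np"  [terminal]
13. n9.key = false  [terminal]
14. n10.cnt = 12  [terminal]
15. n7.cnt = true  [true]
16. n7.depth = -1  [(if f.key then S.sig else c.cnt) - 13]
17. n11.key = true  [terminal]
18. n6.lab = true  [S.cnt == true]
19. n6.wid = 6  [6]
20. n6.tag = -7  [-7]
21. n0.cnt = false  [B.tag > -7]
22. n0.depth = 24  [S₁.depth + B.tag + 19]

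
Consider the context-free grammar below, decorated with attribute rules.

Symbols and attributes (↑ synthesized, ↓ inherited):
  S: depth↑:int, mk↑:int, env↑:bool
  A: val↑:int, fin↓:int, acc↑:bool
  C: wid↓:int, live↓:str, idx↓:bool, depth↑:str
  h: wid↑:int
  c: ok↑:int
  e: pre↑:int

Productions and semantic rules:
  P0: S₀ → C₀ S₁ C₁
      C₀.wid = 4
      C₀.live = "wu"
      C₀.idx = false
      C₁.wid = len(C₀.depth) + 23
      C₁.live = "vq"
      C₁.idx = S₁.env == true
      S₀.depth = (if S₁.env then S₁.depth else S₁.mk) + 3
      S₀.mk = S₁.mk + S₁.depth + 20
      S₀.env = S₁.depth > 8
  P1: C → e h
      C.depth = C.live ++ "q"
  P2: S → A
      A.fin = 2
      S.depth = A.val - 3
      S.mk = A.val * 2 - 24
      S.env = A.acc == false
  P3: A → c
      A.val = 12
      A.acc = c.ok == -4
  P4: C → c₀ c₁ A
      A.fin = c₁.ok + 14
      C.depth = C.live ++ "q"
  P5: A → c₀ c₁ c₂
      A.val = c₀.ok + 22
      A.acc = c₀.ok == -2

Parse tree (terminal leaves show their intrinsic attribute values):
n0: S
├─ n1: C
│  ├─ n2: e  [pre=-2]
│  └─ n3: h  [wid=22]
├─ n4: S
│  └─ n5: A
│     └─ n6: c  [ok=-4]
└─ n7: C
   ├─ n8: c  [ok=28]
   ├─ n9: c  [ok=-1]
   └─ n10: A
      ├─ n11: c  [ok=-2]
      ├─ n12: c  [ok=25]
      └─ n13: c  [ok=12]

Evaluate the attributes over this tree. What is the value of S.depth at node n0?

3

1. n1.wid = 4  [4]
2. n1.live = "wu"  ["wu"]
3. n1.idx = false  [false]
4. n2.pre = -2  [terminal]
5. n3.wid = 22  [terminal]
6. n1.depth = "wuq"  [C.live ++ "q"]
7. n5.fin = 2  [2]
8. n6.ok = -4  [terminal]
9. n5.val = 12  [12]
10. n5.acc = true  [c.ok == -4]
11. n4.depth = 9  [A.val - 3]
12. n4.mk = 0  [A.val * 2 - 24]
13. n4.env = false  [A.acc == false]
14. n7.wid = 26  [len(C₀.depth) + 23]
15. n7.live = "vq"  ["vq"]
16. n7.idx = false  [S₁.env == true]
17. n8.ok = 28  [terminal]
18. n9.ok = -1  [terminal]
19. n10.fin = 13  [c₁.ok + 14]
20. n11.ok = -2  [terminal]
21. n12.ok = 25  [terminal]
22. n13.ok = 12  [terminal]
23. n10.val = 20  [c₀.ok + 22]
24. n10.acc = true  [c₀.ok == -2]
25. n7.depth = "vqq"  [C.live ++ "q"]
26. n0.depth = 3  [(if S₁.env then S₁.depth else S₁.mk) + 3]
27. n0.mk = 29  [S₁.mk + S₁.depth + 20]
28. n0.env = true  [S₁.depth > 8]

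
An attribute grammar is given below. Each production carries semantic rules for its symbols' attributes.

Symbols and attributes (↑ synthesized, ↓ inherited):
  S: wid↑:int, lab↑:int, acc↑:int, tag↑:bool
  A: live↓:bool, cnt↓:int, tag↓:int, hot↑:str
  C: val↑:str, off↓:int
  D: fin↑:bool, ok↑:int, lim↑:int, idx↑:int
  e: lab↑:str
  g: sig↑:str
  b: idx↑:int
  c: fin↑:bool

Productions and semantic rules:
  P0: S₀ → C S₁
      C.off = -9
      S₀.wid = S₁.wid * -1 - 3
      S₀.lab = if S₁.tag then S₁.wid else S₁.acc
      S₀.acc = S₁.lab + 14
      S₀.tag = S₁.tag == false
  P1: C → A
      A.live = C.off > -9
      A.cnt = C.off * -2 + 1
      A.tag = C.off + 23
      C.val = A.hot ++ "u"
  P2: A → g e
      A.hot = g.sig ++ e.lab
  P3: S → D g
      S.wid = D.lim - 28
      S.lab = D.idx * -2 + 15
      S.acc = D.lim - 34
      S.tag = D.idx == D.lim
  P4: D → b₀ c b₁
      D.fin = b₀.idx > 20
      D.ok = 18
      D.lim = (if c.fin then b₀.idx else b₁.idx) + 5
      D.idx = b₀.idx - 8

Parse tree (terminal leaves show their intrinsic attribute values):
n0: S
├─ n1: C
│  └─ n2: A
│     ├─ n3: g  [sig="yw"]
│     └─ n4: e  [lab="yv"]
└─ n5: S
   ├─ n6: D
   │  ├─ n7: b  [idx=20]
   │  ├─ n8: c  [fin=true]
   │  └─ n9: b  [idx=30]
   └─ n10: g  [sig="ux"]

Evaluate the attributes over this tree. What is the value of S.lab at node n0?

1. n1.off = -9  [-9]
2. n2.live = false  [C.off > -9]
3. n2.cnt = 19  [C.off * -2 + 1]
4. n2.tag = 14  [C.off + 23]
5. n3.sig = "yw"  [terminal]
6. n4.lab = "yv"  [terminal]
7. n2.hot = "ywyv"  [g.sig ++ e.lab]
8. n1.val = "ywyvu"  [A.hot ++ "u"]
9. n7.idx = 20  [terminal]
10. n8.fin = true  [terminal]
11. n9.idx = 30  [terminal]
12. n6.fin = false  [b₀.idx > 20]
13. n6.ok = 18  [18]
14. n6.lim = 25  [(if c.fin then b₀.idx else b₁.idx) + 5]
15. n6.idx = 12  [b₀.idx - 8]
16. n10.sig = "ux"  [terminal]
17. n5.wid = -3  [D.lim - 28]
18. n5.lab = -9  [D.idx * -2 + 15]
19. n5.acc = -9  [D.lim - 34]
20. n5.tag = false  [D.idx == D.lim]
21. n0.wid = 0  [S₁.wid * -1 - 3]
22. n0.lab = -9  [if S₁.tag then S₁.wid else S₁.acc]
23. n0.acc = 5  [S₁.lab + 14]
24. n0.tag = true  [S₁.tag == false]

-9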